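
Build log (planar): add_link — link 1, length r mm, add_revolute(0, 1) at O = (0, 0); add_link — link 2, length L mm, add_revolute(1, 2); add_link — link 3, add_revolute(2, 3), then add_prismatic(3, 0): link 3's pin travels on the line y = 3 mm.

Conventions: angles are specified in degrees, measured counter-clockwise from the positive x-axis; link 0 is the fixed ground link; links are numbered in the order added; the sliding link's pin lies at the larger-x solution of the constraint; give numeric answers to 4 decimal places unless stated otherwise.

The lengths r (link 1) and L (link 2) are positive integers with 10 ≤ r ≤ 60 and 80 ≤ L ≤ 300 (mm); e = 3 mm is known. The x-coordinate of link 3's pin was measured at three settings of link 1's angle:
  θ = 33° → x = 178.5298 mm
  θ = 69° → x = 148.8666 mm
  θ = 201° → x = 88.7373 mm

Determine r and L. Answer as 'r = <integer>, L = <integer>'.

constraint per measurement: (x − r cos θ)² + (r sin θ − e)² = L²
subtracting the θ₁ and θ₂ equations cancels the r² and L² terms:
r = (x₁² − x₂²) / (2[(x₁cos θ₁ + e sin θ₁) − (x₂cos θ₂ + e sin θ₂)]) = 51.0001 → r = 51
L² = (x₁ − r cos θ₁)² + (r sin θ₁ − e)² = 19044.0057 → L = 138.0000 → L = 138
check at θ₃=201°: x = 88.7373 (printed 88.7373) ✓

r = 51, L = 138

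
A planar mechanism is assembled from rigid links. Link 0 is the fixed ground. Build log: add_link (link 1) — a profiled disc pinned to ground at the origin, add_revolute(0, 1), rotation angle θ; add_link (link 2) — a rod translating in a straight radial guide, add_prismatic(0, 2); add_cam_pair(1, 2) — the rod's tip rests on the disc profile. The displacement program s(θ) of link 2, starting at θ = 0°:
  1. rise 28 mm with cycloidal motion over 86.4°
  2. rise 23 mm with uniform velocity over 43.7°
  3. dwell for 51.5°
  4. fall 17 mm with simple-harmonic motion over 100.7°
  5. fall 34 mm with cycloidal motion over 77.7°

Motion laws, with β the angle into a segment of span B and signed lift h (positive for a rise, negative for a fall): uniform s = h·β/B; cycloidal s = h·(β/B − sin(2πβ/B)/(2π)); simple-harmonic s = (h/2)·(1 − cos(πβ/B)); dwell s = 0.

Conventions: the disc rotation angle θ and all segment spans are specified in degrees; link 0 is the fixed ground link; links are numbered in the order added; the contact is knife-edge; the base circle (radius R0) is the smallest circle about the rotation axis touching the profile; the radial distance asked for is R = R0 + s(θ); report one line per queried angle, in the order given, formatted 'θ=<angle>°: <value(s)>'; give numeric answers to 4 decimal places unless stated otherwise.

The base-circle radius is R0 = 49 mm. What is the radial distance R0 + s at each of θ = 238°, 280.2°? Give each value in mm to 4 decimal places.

seg 1 [0°–86.4°] cycloidal, h=28: full span → s += 28 → s = 28.0000
seg 2 [86.4°–130.1°] uniform, h=23: full span → s += 23 → s = 51.0000
seg 3 [130.1°–181.6°] dwell: s stays 51.0000
seg 4 [181.6°–282.3°] simple-harmonic, h=-17: θ=238° here. β=56.4, B=100.7. -17/2·(1 − cos(π·0.5601)) = -10.0948 → s = 40.9052
seg 4 [181.6°–282.3°] simple-harmonic, h=-17: θ=280.2° here. β=98.6, B=100.7. -17/2·(1 − cos(π·0.9791)) = -16.9818 → s = 34.0182
θ=238°: R = R0 + s = 49 + 40.9052 = 89.9052
θ=280.2°: R = R0 + s = 49 + 34.0182 = 83.0182

θ=238°: 89.9052
θ=280.2°: 83.0182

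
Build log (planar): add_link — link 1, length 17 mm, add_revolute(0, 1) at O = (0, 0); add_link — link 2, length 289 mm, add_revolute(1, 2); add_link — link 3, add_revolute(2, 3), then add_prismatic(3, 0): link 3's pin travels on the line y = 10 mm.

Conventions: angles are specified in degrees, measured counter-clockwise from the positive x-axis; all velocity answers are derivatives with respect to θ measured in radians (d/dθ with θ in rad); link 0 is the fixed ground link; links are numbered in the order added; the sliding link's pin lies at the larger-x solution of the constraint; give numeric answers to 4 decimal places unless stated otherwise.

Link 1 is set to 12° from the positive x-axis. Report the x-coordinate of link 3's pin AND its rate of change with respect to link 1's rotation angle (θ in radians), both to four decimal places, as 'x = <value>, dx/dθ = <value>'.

geometry: r = 17 mm, L = 289 mm, e = 10 mm
crank pin P = (r cos θ, r sin θ) = (16.628509, 3.534499)
h = r sin θ − e = 3.534499 − 10 = -6.465501
x = r cos θ + √(L² − h²) = 16.628509 + 288.927668 = 305.556177
dx/dθ = −r sin θ − h·r cos θ/√(L² − h²) (θ in radians; h = -6.465501) = -3.162393

x = 305.5562, dx/dθ = -3.1624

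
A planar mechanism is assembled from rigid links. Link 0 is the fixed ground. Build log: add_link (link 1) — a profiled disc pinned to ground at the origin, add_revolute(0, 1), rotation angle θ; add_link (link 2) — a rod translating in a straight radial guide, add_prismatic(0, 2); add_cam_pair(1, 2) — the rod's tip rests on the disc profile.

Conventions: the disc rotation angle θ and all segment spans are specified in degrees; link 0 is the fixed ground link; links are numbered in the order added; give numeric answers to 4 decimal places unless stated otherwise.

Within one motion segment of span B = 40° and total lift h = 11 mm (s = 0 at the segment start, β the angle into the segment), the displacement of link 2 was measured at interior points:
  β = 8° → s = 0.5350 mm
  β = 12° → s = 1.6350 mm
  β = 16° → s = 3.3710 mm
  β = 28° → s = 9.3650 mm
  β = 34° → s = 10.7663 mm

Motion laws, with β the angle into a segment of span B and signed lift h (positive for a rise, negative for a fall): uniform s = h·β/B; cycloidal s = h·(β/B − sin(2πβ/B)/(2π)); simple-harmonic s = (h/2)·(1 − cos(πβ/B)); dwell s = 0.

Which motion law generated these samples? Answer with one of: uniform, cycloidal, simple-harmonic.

candidates at β/B = r: uniform s = h·r (linear in β); cycloidal s = h·(r − sin(2πr)/(2π)); simple-harmonic s = (h/2)(1 − cos(πr))
β=8°: printed 0.5350 | uniform 2.2000, cycloidal 0.5350, simple-harmonic 1.0504
β=12°: printed 1.6350 | uniform 3.3000, cycloidal 1.6350, simple-harmonic 2.2672
β=16°: printed 3.3710 | uniform 4.4000, cycloidal 3.3710, simple-harmonic 3.8004
β=28°: printed 9.3650 | uniform 7.7000, cycloidal 9.3650, simple-harmonic 8.7328
β=34°: printed 10.7663 | uniform 9.3500, cycloidal 10.7663, simple-harmonic 10.4005
only one law matches every sample → cycloidal

cycloidal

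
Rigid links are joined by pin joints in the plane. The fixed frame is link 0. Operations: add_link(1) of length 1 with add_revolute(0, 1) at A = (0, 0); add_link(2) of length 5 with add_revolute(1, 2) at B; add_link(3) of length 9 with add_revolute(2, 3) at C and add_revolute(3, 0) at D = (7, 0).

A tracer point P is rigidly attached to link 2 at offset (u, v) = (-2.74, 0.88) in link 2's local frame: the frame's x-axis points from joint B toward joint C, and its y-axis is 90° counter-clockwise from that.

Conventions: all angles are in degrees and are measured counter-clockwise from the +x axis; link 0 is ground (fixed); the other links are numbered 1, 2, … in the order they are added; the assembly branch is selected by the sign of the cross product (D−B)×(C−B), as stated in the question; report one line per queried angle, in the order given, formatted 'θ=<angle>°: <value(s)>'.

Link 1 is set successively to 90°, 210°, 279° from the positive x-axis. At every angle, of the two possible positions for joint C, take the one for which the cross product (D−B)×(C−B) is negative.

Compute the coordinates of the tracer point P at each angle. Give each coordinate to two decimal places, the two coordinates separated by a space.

A=(0,0), D=(7.00,0)
θ=90°: B = A + 1.00·(cos90°, sin90°) = (0.0000, 1.0000)
θ=90°: |BD| = 7.0711
θ=90°: circle(B,5.00) ∩ circle(D,9.00): a=-0.4243, h=4.9820
θ=90°:   candidates: C₊=(0.2846,5.9919) cross=35.228; C₋=(-1.1246,-3.8719) cross=-35.228
θ=90°:   branch - wants cross < 0 → take C=(-1.1246,-3.8719) (cross=-35.228)
θ=90°: ex = (C−B)/|BC| = (-0.2249,-0.9744); ey = (0.9744,-0.2249)
θ=90°: P = B + -2.74·ex + 0.88·ey = (1.4737,3.4719)
θ=210°: B = A + 1.00·(cos210°, sin210°) = (-0.8660, -0.5000)
θ=210°: |BD| = 7.8819
θ=210°: circle(B,5.00) ∩ circle(D,9.00): a=0.3885, h=4.9849
θ=210°:   candidates: C₊=(-0.7945,4.4995) cross=39.290; C₋=(-0.1621,-5.4502) cross=-39.290
θ=210°:   branch - wants cross < 0 → take C=(-0.1621,-5.4502) (cross=-39.290)
θ=210°: ex = (C−B)/|BC| = (0.1408,-0.9900); ey = (0.9900,0.1408)
θ=210°: P = B + -2.74·ex + 0.88·ey = (-0.3806,2.3366)
θ=279°: B = A + 1.00·(cos279°, sin279°) = (0.1564, -0.9877)
θ=279°: |BD| = 6.9145
θ=279°: circle(B,5.00) ∩ circle(D,9.00): a=-0.5922, h=4.9648
θ=279°:   candidates: C₊=(-1.1389,3.8416) cross=34.329; C₋=(0.2795,-5.9862) cross=-34.329
θ=279°:   branch - wants cross < 0 → take C=(0.2795,-5.9862) (cross=-34.329)
θ=279°: ex = (C−B)/|BC| = (0.0246,-0.9997); ey = (0.9997,0.0246)
θ=279°: P = B + -2.74·ex + 0.88·ey = (0.9688,1.7731)

θ=90°: 1.47 3.47
θ=210°: -0.38 2.34
θ=279°: 0.97 1.77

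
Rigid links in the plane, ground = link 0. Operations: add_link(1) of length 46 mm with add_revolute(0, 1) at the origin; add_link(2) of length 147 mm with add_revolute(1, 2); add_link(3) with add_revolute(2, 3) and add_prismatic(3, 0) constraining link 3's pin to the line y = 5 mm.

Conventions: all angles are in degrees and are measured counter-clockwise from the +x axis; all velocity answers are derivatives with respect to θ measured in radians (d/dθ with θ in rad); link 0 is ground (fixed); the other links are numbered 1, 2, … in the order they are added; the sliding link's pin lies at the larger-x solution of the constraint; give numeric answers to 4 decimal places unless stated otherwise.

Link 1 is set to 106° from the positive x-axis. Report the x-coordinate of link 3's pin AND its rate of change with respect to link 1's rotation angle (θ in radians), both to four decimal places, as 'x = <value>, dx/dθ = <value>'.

geometry: r = 46 mm, L = 147 mm, e = 5 mm
crank pin P = (r cos θ, r sin θ) = (-12.679318, 44.218038)
h = r sin θ − e = 44.218038 − 5 = 39.218038
x = r cos θ + √(L² − h²) = -12.679318 + 141.671964 = 128.992646
dx/dθ = −r sin θ − h·r cos θ/√(L² − h²) (θ in radians; h = 39.218038) = -40.708113

x = 128.9926, dx/dθ = -40.7081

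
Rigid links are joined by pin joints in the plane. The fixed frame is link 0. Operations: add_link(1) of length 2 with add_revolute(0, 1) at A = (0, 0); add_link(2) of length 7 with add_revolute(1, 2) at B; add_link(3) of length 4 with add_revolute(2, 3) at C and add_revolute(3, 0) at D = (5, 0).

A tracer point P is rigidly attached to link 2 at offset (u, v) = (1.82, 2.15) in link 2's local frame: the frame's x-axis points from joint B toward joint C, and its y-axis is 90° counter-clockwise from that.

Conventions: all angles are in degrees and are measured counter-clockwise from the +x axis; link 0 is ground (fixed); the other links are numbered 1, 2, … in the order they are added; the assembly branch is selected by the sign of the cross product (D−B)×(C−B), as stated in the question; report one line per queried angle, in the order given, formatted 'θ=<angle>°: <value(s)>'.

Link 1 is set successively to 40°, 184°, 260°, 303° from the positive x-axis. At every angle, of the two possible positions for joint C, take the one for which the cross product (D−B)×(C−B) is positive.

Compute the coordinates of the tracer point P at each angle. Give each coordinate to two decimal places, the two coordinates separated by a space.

A=(0,0), D=(5.00,0)
θ=40°: B = A + 2.00·(cos40°, sin40°) = (1.5321, 1.2856)
θ=40°: |BD| = 3.6985
θ=40°: circle(B,7.00) ∩ circle(D,4.00): a=6.3105, h=3.0295
θ=40°:   candidates: C₊=(8.5021,1.9327) cross=11.205; C₋=(6.3961,-3.7485) cross=-11.205
θ=40°:   branch + wants cross > 0 → take C=(8.5021,1.9327) (cross=11.205)
θ=40°: ex = (C−B)/|BC| = (0.9957,0.0924); ey = (-0.0924,0.9957)
θ=40°: P = B + 1.82·ex + 2.15·ey = (3.1455,3.5946)
θ=184°: B = A + 2.00·(cos184°, sin184°) = (-1.9951, -0.1395)
θ=184°: |BD| = 6.9965
θ=184°: circle(B,7.00) ∩ circle(D,4.00): a=5.8566, h=3.8341
θ=184°:   candidates: C₊=(3.7838,3.8106) cross=26.826; C₋=(3.9367,-3.8561) cross=-26.826
θ=184°:   branch + wants cross > 0 → take C=(3.7838,3.8106) (cross=26.826)
θ=184°: ex = (C−B)/|BC| = (0.8256,0.5643); ey = (-0.5643,0.8256)
θ=184°: P = B + 1.82·ex + 2.15·ey = (-1.7059,2.6625)
θ=260°: B = A + 2.00·(cos260°, sin260°) = (-0.3473, -1.9696)
θ=260°: |BD| = 5.6985
θ=260°: circle(B,7.00) ∩ circle(D,4.00): a=5.7447, h=3.9997
θ=260°:   candidates: C₊=(3.6609,3.7692) cross=22.792; C₋=(6.4258,-3.7372) cross=-22.792
θ=260°:   branch + wants cross > 0 → take C=(3.6609,3.7692) (cross=22.792)
θ=260°: ex = (C−B)/|BC| = (0.5726,0.8198); ey = (-0.8198,0.5726)
θ=260°: P = B + 1.82·ex + 2.15·ey = (-1.0678,0.7536)
θ=303°: B = A + 2.00·(cos303°, sin303°) = (1.0893, -1.6773)
θ=303°: |BD| = 4.2553
θ=303°: circle(B,7.00) ∩ circle(D,4.00): a=6.0052, h=3.5969
θ=303°:   candidates: C₊=(5.1904,3.9955) cross=15.306; C₋=(8.0261,-2.6159) cross=-15.306
θ=303°:   branch + wants cross > 0 → take C=(5.1904,3.9955) (cross=15.306)
θ=303°: ex = (C−B)/|BC| = (0.5859,0.8104); ey = (-0.8104,0.5859)
θ=303°: P = B + 1.82·ex + 2.15·ey = (0.4132,1.0572)

θ=40°: 3.15 3.59
θ=184°: -1.71 2.66
θ=260°: -1.07 0.75
θ=303°: 0.41 1.06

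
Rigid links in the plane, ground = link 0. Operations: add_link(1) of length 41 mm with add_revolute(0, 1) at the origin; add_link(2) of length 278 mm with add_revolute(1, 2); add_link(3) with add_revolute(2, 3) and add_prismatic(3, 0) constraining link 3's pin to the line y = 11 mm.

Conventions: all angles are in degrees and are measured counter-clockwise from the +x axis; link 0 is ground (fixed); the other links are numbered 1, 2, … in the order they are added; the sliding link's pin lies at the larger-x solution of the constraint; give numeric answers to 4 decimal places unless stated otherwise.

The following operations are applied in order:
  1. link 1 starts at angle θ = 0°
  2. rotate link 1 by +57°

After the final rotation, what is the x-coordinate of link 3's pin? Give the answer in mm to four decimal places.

geometry: r = 41 mm, L = 278 mm, e = 11 mm; θ starts at 0°
rotate link 1 by +57°: θ ← 0° +57° = 57°
crank pin P = (r cos θ, r sin θ) = (22.330200, 34.385493)
h = r sin θ − e = 34.385493 − 11 = 23.385493
x = r cos θ + √(L² − h²) = 22.330200 + 277.014654 = 299.344855

299.3449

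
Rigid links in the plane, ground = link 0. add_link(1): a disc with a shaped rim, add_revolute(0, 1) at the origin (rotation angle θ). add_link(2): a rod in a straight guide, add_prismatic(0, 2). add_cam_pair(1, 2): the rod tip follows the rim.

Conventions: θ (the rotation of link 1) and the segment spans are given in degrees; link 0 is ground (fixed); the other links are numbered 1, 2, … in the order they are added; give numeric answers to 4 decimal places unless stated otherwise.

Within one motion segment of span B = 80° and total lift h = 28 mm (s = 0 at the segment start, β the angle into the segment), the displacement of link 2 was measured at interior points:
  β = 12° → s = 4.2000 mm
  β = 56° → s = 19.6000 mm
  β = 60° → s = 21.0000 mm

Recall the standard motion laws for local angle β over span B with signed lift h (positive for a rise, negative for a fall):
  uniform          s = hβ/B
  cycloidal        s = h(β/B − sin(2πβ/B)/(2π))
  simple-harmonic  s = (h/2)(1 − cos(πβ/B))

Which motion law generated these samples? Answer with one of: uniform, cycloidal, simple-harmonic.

candidates at β/B = r: uniform s = h·r (linear in β); cycloidal s = h·(r − sin(2πr)/(2π)); simple-harmonic s = (h/2)(1 − cos(πr))
β=12°: printed 4.2000 | uniform 4.2000, cycloidal 0.5947, simple-harmonic 1.5259
β=56°: printed 19.6000 | uniform 19.6000, cycloidal 23.8382, simple-harmonic 22.2290
β=60°: printed 21.0000 | uniform 21.0000, cycloidal 25.4563, simple-harmonic 23.8995
only one law matches every sample → uniform

uniform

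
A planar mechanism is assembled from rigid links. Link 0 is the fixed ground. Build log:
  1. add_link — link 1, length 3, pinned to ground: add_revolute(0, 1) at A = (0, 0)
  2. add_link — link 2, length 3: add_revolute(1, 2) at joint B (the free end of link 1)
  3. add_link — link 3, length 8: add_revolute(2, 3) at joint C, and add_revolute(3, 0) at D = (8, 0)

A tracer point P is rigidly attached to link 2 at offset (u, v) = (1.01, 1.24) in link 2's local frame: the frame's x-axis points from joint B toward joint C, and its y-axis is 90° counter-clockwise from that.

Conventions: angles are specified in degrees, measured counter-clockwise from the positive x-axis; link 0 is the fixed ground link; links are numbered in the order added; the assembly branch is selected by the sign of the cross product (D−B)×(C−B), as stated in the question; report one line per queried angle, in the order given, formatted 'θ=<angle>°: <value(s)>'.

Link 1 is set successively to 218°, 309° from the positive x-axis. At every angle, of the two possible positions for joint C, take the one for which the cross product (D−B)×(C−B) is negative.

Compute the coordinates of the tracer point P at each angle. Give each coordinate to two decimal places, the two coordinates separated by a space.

A=(0,0), D=(8.00,0)
θ=218°: B = A + 3.00·(cos218°, sin218°) = (-2.3640, -1.8470)
θ=218°: |BD| = 10.5273
θ=218°: circle(B,3.00) ∩ circle(D,8.00): a=2.6514, h=1.4036
θ=218°:   candidates: C₊=(0.0000,-0.0000) cross=14.776; C₋=(0.4925,-2.7636) cross=-14.776
θ=218°:   branch - wants cross < 0 → take C=(0.4925,-2.7636) (cross=-14.776)
θ=218°: ex = (C−B)/|BC| = (0.9522,-0.3055); ey = (0.3055,0.9522)
θ=218°: P = B + 1.01·ex + 1.24·ey = (-1.0235,-0.9749)
θ=309°: B = A + 3.00·(cos309°, sin309°) = (1.8880, -2.3314)
θ=309°: |BD| = 6.5416
θ=309°: circle(B,3.00) ∩ circle(D,8.00): a=-0.9331, h=2.8512
θ=309°:   candidates: C₊=(0.0000,0.0000) cross=18.652; C₋=(2.0324,-5.3280) cross=-18.652
θ=309°:   branch - wants cross < 0 → take C=(2.0324,-5.3280) (cross=-18.652)
θ=309°: ex = (C−B)/|BC| = (0.0481,-0.9988); ey = (0.9988,0.0481)
θ=309°: P = B + 1.01·ex + 1.24·ey = (3.1751,-3.2806)

θ=218°: -1.02 -0.97
θ=309°: 3.18 -3.28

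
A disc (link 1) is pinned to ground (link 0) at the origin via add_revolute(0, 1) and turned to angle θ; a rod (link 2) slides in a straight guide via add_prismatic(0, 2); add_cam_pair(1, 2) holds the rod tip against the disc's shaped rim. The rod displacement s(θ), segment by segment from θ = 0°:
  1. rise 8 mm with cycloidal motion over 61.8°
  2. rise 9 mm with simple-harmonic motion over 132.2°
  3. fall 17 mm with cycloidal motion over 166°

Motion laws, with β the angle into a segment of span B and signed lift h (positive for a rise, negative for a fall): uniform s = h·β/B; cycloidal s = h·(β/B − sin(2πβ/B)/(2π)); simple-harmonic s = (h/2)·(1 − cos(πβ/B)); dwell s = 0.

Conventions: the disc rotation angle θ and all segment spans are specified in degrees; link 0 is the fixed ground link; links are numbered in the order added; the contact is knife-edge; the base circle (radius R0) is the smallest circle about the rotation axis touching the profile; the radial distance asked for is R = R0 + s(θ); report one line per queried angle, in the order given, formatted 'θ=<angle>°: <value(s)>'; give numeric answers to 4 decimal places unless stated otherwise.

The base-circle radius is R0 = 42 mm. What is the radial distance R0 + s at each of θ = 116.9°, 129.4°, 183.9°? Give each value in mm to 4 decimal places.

segment 1 (0° to 61.8°, cycloidal, h = 8) is passed completely: s = 0.0000 + (8) = 8.0000
θ = 116.9° falls in segment 2 (61.8° to 194°, simple-harmonic, h = 9): β = 116.9 − 61.8 = 55.1°, B = 132.2°; Δs = 9/2·(1 − cos(π·0.4168)) = 3.3370; s = 8.0000 + 3.3370 = 11.3370
θ = 129.4° falls in segment 2 (61.8° to 194°, simple-harmonic, h = 9): β = 129.4 − 61.8 = 67.6°, B = 132.2°; Δs = 9/2·(1 − cos(π·0.5113)) = 4.6604; s = 8.0000 + 4.6604 = 12.6604
θ = 183.9° falls in segment 2 (61.8° to 194°, simple-harmonic, h = 9): β = 183.9 − 61.8 = 122.1°, B = 132.2°; Δs = 9/2·(1 − cos(π·0.9236)) = 8.8710; s = 8.0000 + 8.8710 = 16.8710
θ=116.9°: R = R0 + s = 42 + 11.3370 = 53.3370
θ=129.4°: R = R0 + s = 42 + 12.6604 = 54.6604
θ=183.9°: R = R0 + s = 42 + 16.8710 = 58.8710

θ=116.9°: 53.3370
θ=129.4°: 54.6604
θ=183.9°: 58.8710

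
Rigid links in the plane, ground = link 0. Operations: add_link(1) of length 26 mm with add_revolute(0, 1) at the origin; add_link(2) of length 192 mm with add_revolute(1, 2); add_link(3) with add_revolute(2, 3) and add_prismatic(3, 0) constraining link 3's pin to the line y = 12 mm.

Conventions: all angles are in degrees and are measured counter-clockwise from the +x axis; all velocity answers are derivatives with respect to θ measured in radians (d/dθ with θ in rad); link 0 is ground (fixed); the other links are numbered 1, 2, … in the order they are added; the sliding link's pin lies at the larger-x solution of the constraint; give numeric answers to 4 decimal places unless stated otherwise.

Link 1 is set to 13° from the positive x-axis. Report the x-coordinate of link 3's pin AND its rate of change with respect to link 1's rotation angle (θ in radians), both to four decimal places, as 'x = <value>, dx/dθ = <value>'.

geometry: r = 26 mm, L = 192 mm, e = 12 mm
crank pin P = (r cos θ, r sin θ) = (25.333622, 5.848727)
h = r sin θ − e = 5.848727 − 12 = -6.151273
x = r cos θ + √(L² − h²) = 25.333622 + 191.901438 = 217.235060
dx/dθ = −r sin θ − h·r cos θ/√(L² − h²) (θ in radians; h = -6.151273) = -5.036675

x = 217.2351, dx/dθ = -5.0367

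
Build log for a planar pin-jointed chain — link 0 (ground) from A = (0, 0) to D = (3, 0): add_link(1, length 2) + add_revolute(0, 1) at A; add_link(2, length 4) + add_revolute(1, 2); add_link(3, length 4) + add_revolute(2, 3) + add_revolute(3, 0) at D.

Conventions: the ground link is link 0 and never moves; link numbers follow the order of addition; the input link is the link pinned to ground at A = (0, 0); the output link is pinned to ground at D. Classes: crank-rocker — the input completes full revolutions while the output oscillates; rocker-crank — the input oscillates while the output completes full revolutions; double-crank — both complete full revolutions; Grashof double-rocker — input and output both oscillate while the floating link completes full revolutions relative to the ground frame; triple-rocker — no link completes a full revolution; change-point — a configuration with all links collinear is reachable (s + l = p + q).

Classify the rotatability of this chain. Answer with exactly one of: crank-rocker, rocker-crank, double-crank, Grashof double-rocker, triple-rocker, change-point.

lengths: ground=3, input=2, coupler=4, output=4
sorted: s=2 (shortest), l=4 (longest), p+q=7
s + l = 6 vs p + q = 7
s + l < p + q (Grashof) with shortest = input link → crank-rocker

crank-rocker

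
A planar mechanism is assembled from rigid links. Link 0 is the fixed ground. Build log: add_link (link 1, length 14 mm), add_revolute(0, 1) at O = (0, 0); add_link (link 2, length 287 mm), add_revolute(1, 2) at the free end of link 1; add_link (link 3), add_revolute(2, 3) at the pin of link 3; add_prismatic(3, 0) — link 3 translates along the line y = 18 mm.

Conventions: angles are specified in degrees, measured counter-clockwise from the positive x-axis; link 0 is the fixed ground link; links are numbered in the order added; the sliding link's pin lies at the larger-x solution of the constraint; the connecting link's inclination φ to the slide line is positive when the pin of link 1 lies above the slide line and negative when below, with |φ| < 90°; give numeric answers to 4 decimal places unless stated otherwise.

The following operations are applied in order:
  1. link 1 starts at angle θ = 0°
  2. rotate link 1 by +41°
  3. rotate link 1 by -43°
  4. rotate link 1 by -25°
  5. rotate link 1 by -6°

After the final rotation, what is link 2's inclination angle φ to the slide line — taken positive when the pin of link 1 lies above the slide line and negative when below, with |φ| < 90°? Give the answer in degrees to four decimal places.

geometry: r = 14 mm, L = 287 mm, e = 18 mm; θ starts at 0°
rotate link 1 by +41°: θ ← 0° +41° = 41°
rotate link 1 by -43°: θ ← 41° -43° = -2°
rotate link 1 by -25°: θ ← -2° -25° = -27°
rotate link 1 by -6°: θ ← -27° -6° = -33°
h = r sin θ − e = -7.624946 − 18 = -25.624946
sin φ = h / L = -25.624946 / 287 = -0.08928553
φ = arcsin(-0.08928553) = -5.122505°

-5.1225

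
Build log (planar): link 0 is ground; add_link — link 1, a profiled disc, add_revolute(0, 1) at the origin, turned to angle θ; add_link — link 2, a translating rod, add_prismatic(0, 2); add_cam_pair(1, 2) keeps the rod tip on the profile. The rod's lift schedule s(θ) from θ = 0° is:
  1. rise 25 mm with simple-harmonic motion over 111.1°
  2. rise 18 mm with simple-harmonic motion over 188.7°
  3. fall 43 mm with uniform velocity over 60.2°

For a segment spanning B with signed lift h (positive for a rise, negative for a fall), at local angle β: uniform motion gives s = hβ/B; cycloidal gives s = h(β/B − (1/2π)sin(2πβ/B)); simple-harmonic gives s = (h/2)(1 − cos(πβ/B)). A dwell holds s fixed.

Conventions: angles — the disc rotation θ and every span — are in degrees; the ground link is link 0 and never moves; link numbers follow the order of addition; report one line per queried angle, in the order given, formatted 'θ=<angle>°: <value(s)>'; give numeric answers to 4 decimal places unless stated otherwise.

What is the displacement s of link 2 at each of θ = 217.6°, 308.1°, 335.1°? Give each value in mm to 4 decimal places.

seg 1 [0°–111.1°] simple-harmonic, h=25: full span → s += 25 → s = 25.0000
seg 2 [111.1°–299.8°] simple-harmonic, h=18: θ=217.6° here. β=106.5, B=188.7. 18/2·(1 − cos(π·0.5644)) = 10.8081 → s = 35.8081
seg 2 [111.1°–299.8°] simple-harmonic, h=18: full span → s += 18 → s = 43.0000
seg 3 [299.8°–360°] uniform, h=-43: θ=308.1° here. β=8.3, B=60.2. -43·8.3/60.2 = -5.9286 → s = 37.0714
seg 3 [299.8°–360°] uniform, h=-43: θ=335.1° here. β=35.3, B=60.2. -43·35.3/60.2 = -25.2143 → s = 17.7857

θ=217.6°: 35.8081
θ=308.1°: 37.0714
θ=335.1°: 17.7857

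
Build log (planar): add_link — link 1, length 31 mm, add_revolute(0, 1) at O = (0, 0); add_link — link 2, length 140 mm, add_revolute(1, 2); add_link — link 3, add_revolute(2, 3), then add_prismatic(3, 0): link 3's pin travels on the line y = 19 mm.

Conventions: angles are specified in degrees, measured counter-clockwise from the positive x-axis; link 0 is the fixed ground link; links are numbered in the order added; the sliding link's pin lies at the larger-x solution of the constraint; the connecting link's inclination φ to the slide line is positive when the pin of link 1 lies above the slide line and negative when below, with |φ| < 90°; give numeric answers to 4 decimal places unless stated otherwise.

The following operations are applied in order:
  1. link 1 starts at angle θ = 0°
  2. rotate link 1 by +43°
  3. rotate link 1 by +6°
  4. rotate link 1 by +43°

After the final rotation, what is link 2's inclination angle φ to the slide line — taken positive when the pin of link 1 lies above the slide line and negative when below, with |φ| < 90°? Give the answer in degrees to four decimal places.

geometry: r = 31 mm, L = 140 mm, e = 19 mm; θ starts at 0°
rotate link 1 by +43°: θ ← 0° +43° = 43°
rotate link 1 by +6°: θ ← 43° +6° = 49°
rotate link 1 by +43°: θ ← 49° +43° = 92°
h = r sin θ − e = 30.981116 − 19 = 11.981116
sin φ = h / L = 11.981116 / 140 = 0.08557940
φ = arcsin(0.08557940) = 4.909343°

4.9093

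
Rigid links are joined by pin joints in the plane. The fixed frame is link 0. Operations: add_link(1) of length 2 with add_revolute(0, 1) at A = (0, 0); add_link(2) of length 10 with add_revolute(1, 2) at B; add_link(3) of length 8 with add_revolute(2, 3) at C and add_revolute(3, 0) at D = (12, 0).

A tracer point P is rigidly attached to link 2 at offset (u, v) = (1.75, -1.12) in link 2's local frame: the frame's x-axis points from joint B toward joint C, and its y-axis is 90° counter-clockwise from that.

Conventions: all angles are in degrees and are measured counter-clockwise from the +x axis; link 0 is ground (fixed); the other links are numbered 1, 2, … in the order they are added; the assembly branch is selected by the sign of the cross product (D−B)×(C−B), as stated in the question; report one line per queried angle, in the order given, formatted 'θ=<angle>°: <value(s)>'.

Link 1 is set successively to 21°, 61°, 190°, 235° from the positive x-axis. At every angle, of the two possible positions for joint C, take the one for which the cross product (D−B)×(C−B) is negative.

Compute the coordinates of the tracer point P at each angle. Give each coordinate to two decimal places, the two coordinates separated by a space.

A=(0,0), D=(12.00,0)
θ=21°: B = A + 2.00·(cos21°, sin21°) = (1.8672, 0.7167)
θ=21°: |BD| = 10.1582
θ=21°: circle(B,10.00) ∩ circle(D,8.00): a=6.8511, h=7.2844
θ=21°:   candidates: C₊=(9.2151,7.4996) cross=73.996; C₋=(8.1872,-7.0329) cross=-73.996
θ=21°:   branch - wants cross < 0 → take C=(8.1872,-7.0329) (cross=-73.996)
θ=21°: ex = (C−B)/|BC| = (0.6320,-0.7750); ey = (0.7750,0.6320)
θ=21°: P = B + 1.75·ex + -1.12·ey = (2.1052,-1.3473)
θ=61°: B = A + 2.00·(cos61°, sin61°) = (0.9696, 1.7492)
θ=61°: |BD| = 11.1682
θ=61°: circle(B,10.00) ∩ circle(D,8.00): a=7.1958, h=6.9441
θ=61°:   candidates: C₊=(9.1643,7.4805) cross=77.553; C₋=(6.9890,-6.2362) cross=-77.553
θ=61°:   branch - wants cross < 0 → take C=(6.9890,-6.2362) (cross=-77.553)
θ=61°: ex = (C−B)/|BC| = (0.6019,-0.7985); ey = (0.7985,0.6019)
θ=61°: P = B + 1.75·ex + -1.12·ey = (1.1286,-0.3224)
θ=190°: B = A + 2.00·(cos190°, sin190°) = (-1.9696, -0.3473)
θ=190°: |BD| = 13.9739
θ=190°: circle(B,10.00) ∩ circle(D,8.00): a=8.2751, h=5.6145
θ=190°:   candidates: C₊=(6.1634,5.4712) cross=78.457; C₋=(6.4424,-5.7544) cross=-78.457
θ=190°:   branch - wants cross < 0 → take C=(6.4424,-5.7544) (cross=-78.457)
θ=190°: ex = (C−B)/|BC| = (0.8412,-0.5407); ey = (0.5407,0.8412)
θ=190°: P = B + 1.75·ex + -1.12·ey = (-1.1031,-2.2357)
θ=235°: B = A + 2.00·(cos235°, sin235°) = (-1.1472, -1.6383)
θ=235°: |BD| = 13.2488
θ=235°: circle(B,10.00) ∩ circle(D,8.00): a=7.9830, h=6.0226
θ=235°:   candidates: C₊=(6.0299,5.3252) cross=79.792; C₋=(7.5193,-6.6275) cross=-79.792
θ=235°:   branch - wants cross < 0 → take C=(7.5193,-6.6275) (cross=-79.792)
θ=235°: ex = (C−B)/|BC| = (0.8666,-0.4989); ey = (0.4989,0.8666)
θ=235°: P = B + 1.75·ex + -1.12·ey = (-0.1893,-3.4821)

θ=21°: 2.11 -1.35
θ=61°: 1.13 -0.32
θ=190°: -1.10 -2.24
θ=235°: -0.19 -3.48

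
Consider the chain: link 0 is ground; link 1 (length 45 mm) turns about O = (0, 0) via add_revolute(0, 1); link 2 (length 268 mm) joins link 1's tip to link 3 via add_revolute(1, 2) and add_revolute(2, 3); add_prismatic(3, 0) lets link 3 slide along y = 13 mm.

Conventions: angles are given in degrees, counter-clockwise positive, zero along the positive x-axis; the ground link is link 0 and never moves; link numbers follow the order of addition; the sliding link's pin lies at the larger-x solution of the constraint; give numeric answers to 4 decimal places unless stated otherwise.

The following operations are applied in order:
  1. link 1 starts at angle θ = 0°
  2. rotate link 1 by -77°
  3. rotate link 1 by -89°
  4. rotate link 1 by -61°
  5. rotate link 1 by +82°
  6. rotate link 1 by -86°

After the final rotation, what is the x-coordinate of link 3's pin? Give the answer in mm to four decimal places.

geometry: r = 45 mm, L = 268 mm, e = 13 mm; θ starts at 0°
rotate link 1 by -77°: θ ← 0° -77° = -77°
rotate link 1 by -89°: θ ← -77° -89° = -166°
rotate link 1 by -61°: θ ← -166° -61° = -227°
rotate link 1 by +82°: θ ← -227° +82° = -145°
rotate link 1 by -86°: θ ← -145° -86° = -231°
crank pin P = (r cos θ, r sin θ) = (-28.319418, 34.971568)
h = r sin θ − e = 34.971568 − 13 = 21.971568
x = r cos θ + √(L² − h²) = -28.319418 + 267.097829 = 238.778411

238.7784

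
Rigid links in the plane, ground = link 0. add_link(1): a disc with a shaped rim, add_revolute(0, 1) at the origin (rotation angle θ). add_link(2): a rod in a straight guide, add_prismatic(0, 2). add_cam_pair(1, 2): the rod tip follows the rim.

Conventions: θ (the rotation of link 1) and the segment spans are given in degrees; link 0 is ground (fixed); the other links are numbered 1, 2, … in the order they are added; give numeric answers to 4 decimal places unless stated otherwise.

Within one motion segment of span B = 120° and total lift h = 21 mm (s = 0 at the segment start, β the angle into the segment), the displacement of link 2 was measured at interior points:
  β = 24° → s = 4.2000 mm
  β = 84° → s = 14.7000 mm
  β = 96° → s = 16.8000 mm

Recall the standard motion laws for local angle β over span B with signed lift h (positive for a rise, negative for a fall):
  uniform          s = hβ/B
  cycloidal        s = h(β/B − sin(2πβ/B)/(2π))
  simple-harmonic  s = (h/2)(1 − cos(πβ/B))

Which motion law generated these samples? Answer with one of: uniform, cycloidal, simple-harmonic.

candidates at β/B = r: uniform s = h·r (linear in β); cycloidal s = h·(r − sin(2πr)/(2π)); simple-harmonic s = (h/2)(1 − cos(πr))
β=24°: printed 4.2000 | uniform 4.2000, cycloidal 1.0213, simple-harmonic 2.0053
β=84°: printed 14.7000 | uniform 14.7000, cycloidal 17.8787, simple-harmonic 16.6717
β=96°: printed 16.8000 | uniform 16.8000, cycloidal 19.9787, simple-harmonic 18.9947
only one law matches every sample → uniform

uniform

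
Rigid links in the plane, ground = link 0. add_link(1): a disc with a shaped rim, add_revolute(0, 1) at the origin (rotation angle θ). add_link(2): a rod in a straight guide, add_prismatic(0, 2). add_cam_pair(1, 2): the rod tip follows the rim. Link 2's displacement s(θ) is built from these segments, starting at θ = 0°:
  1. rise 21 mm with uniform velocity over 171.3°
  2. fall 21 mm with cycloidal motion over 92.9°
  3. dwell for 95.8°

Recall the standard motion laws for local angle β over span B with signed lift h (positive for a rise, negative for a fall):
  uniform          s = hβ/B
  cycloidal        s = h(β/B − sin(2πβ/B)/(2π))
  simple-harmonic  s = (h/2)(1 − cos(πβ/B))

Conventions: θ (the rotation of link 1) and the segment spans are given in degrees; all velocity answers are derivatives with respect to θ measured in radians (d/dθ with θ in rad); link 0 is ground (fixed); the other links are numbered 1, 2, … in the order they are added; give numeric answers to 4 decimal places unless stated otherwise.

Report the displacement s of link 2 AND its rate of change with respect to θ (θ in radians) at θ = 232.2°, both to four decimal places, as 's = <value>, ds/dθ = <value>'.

segment 1 (0° to 171.3°, uniform, h = 21) is passed completely: s = 0.0000 + (21) = 21.0000
θ = 232.2° falls in segment 2 (171.3° to 264.2°, cycloidal, h = -21): β = 232.2 − 171.3 = 60.9°, B = 92.9°; Δs = -21·(0.6555 − sin(2π·0.6555)/(2π)) = -16.5371; s = 21.0000 − 16.5371 = 4.4629
velocity in seg [171.3°–264.2°] (cycloidal), θ in radians: β = 60.9° = 1.0629 rad, B = 92.9° = 1.6214 rad; ds/dθ = (h/B)(1 − cos(2πβ/B)) = ((-21)/1.6214)(1 − cos(2π·0.6555)) = -20.194979 mm/rad

s = 4.4629, ds/dθ = -20.1950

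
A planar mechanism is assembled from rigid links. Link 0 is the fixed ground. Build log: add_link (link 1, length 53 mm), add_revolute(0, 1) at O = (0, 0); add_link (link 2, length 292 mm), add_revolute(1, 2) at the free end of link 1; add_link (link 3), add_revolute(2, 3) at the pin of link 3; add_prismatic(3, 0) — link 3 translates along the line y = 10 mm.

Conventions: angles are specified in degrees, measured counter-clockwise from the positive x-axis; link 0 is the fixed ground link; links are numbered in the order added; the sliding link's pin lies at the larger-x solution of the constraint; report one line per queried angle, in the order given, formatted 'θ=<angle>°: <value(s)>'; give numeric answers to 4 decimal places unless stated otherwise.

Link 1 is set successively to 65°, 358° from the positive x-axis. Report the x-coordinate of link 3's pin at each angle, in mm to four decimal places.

geometry: r = 53 mm, L = 292 mm, e = 10 mm
θ=65°: crank pin P = (r cos θ, r sin θ) = (22.398768, 48.034313)
θ=65°: h = r sin θ − e = 48.034313 − 10 = 38.034313
θ=65°: x = r cos θ + √(L² − h²) = 22.398768 + 289.512333 = 311.911101
θ=358°: crank pin P = (r cos θ, r sin θ) = (52.967714, -1.849673)
θ=358°: h = r sin θ − e = -1.849673 − 10 = -11.849673
θ=358°: x = r cos θ + √(L² − h²) = 52.967714 + 291.759465 = 344.727179

θ=65°: 311.9111
θ=358°: 344.7272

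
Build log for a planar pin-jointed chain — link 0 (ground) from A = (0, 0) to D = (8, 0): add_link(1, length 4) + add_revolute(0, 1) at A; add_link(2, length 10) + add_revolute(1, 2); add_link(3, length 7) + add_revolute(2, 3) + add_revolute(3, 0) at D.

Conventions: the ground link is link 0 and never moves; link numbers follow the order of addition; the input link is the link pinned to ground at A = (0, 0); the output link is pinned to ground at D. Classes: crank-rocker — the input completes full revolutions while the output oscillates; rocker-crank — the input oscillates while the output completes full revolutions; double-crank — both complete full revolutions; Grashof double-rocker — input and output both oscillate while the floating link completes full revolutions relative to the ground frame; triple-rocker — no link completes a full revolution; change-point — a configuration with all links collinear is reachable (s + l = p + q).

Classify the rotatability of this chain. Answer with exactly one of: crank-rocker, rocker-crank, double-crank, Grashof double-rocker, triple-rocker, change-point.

lengths: ground=8, input=4, coupler=10, output=7
sorted: s=4 (shortest), l=10 (longest), p+q=15
s + l = 14 vs p + q = 15
s + l < p + q (Grashof) with shortest = input link → crank-rocker

crank-rocker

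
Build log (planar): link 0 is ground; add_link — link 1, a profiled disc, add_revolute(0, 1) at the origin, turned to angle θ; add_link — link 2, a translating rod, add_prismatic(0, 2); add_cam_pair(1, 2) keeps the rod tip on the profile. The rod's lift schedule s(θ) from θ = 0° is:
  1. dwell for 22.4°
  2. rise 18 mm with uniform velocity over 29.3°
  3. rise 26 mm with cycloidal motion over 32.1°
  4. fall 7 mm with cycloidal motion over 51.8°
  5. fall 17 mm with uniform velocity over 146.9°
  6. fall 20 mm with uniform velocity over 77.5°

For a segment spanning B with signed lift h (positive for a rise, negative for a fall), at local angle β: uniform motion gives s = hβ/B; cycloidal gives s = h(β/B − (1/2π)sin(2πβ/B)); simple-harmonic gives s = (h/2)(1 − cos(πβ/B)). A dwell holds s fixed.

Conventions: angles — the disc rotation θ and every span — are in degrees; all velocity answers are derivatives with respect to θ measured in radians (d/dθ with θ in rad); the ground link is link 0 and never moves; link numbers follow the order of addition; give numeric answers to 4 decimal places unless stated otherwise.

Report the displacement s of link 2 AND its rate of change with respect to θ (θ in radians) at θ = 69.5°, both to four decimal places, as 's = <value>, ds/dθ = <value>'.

seg 1 [0°–22.4°] dwell: s stays 0.0000
seg 2 [22.4°–51.7°] uniform, h=18: full span → s += 18 → s = 18.0000
seg 3 [51.7°–83.8°] cycloidal, h=26: θ=69.5° here. β=17.8, B=32.1. 26·(0.5545 − sin(2π·0.5545)/(2π)) = 15.8073 → s = 33.8073
velocity in seg [51.7°–83.8°] (cycloidal), θ in radians: β = 17.8° = 0.3107 rad, B = 32.1° = 0.5603 rad; ds/dθ = (h/B)(1 − cos(2πβ/B)) = (26/0.5603)(1 − cos(2π·0.5545)) = 90.119492 mm/rad

s = 33.8073, ds/dθ = 90.1195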